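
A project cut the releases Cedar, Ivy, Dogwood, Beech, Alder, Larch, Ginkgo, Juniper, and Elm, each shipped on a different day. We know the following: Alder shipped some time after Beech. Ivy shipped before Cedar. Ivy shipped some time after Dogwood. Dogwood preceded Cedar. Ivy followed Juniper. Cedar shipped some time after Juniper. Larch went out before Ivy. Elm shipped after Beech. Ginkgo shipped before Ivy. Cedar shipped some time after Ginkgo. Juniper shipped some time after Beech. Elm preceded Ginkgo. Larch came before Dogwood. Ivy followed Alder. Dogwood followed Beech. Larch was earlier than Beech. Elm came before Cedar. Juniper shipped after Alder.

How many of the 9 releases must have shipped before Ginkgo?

Directly stated before Ginkgo: Elm.
Beech reaches Ginkgo via Beech → Elm → Ginkgo.
Larch reaches Ginkgo via Larch → Beech → Elm → Ginkgo.
No chain forces Dogwood (or any of the others) ahead of Ginkgo.
That's Beech, Elm, and Larch — 3 in all.

3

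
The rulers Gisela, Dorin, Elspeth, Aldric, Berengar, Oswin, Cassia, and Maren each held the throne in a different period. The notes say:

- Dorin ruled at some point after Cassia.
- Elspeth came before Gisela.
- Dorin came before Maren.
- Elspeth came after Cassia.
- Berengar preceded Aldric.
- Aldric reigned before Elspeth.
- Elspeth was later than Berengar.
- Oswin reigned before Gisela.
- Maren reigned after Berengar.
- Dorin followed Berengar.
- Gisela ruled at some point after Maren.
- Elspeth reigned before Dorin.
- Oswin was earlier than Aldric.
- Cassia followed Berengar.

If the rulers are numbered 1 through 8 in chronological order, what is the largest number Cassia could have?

Cassia must come before Dorin, Elspeth, Gisela, and Maren — 4 rulers forced after them.
Everything else can be placed before Cassia in some valid order, so Cassia can sit as late as position 8 − 4 = 4.

4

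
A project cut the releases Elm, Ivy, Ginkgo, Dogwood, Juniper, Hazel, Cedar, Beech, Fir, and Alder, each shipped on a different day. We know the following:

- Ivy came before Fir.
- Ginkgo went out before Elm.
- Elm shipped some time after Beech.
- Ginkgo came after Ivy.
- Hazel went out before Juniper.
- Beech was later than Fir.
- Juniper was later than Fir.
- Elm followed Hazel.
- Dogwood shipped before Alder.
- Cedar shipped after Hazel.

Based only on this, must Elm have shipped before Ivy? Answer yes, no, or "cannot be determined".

no

Tracing the constraints gives Ivy → Ginkgo → Elm, so Ivy must come before Elm.
That means Elm cannot be before Ivy.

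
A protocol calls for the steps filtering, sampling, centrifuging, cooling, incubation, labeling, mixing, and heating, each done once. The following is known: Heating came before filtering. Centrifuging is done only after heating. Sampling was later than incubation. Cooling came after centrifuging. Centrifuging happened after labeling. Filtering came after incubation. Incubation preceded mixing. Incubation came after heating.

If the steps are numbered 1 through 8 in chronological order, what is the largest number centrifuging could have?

Centrifuging must come before cooling — 1 step forced after it.
Everything else can be placed before centrifuging in some valid order, so centrifuging can sit as late as position 8 − 1 = 7.

7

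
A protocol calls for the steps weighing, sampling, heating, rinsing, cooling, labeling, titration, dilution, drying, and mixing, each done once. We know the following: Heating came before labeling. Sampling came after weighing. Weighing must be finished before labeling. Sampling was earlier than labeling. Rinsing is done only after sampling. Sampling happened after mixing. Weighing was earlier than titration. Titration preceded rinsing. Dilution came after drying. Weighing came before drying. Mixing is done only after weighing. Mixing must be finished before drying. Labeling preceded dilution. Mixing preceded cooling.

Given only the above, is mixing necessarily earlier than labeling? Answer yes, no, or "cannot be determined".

yes

Chain the constraints: mixing → sampling → labeling. Each link is directly stated, so mixing comes before labeling.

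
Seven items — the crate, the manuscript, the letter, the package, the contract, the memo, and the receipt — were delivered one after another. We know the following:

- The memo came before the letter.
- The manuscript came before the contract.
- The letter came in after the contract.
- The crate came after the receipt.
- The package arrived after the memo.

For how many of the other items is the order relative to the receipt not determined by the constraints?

5

Forced after the receipt: the crate.
That leaves the contract, the letter, the manuscript, the memo, and the package with no forced order relative to the receipt — 5.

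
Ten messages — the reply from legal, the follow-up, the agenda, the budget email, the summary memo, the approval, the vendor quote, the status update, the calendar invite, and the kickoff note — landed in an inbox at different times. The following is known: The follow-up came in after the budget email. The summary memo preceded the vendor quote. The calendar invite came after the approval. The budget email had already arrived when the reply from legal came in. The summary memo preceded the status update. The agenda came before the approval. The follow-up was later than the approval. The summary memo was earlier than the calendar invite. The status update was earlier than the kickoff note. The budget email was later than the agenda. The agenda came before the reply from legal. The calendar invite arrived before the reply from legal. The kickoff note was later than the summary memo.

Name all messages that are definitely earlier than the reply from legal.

Directly stated before the reply from legal: the agenda, the budget email, and the calendar invite.
The approval reaches the reply from legal via the approval → the calendar invite → the reply from legal.
The summary memo reaches the reply from legal via the summary memo → the calendar invite → the reply from legal.

the agenda, the approval, the budget email, the calendar invite, the summary memo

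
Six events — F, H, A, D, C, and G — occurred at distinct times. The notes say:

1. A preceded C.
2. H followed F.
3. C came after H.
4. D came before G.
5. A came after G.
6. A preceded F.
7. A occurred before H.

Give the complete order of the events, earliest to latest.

D, G, A, F, H, C

The constraints fix every adjacent pair, so only one ordering works:
D → G → A → F → H → C.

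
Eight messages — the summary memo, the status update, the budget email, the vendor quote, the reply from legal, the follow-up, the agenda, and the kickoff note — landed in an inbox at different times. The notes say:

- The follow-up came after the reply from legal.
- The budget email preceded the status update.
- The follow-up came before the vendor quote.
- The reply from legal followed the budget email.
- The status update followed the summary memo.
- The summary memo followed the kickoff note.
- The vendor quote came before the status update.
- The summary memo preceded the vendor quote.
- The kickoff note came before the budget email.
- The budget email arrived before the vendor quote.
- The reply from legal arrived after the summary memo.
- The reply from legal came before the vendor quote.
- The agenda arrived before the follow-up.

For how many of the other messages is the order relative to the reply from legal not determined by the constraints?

Forced before the reply from legal: the budget email, the kickoff note, and the summary memo; forced after the reply from legal: the follow-up, the status update, and the vendor quote.
That leaves the agenda with no forced order relative to the reply from legal — 1.

1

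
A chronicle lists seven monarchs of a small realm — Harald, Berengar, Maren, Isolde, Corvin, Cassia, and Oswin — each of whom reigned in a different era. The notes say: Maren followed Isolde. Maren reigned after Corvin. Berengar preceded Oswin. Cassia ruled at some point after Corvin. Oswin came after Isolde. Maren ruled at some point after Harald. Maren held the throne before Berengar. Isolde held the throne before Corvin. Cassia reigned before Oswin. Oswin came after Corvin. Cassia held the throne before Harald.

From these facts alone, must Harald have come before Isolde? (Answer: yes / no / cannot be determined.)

no

Tracing the constraints gives Isolde → Corvin → Cassia → Harald, so Isolde must come before Harald.
That means Harald cannot be before Isolde.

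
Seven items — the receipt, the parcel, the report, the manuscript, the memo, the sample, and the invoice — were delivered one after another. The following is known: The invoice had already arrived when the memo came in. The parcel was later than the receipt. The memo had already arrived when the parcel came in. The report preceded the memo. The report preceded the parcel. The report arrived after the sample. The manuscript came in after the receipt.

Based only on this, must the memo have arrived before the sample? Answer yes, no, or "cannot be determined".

Tracing the constraints gives the sample → the report → the memo, so the sample must come before the memo.
That means the memo cannot be before the sample.

no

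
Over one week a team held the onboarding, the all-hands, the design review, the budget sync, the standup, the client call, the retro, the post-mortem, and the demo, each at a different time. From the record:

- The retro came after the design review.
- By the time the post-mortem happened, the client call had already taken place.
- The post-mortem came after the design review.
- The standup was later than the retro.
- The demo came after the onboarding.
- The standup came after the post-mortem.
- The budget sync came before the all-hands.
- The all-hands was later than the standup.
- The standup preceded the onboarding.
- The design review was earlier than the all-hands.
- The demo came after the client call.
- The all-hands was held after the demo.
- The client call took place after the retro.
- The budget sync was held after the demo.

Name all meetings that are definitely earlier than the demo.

Directly stated before the demo: the client call and the onboarding.
The design review reaches the demo via the design review → the retro → the client call → the demo.
The post-mortem reaches the demo via the post-mortem → the standup → the onboarding → the demo.
The retro reaches the demo via the retro → the client call → the demo.
Likewise the standup reaches the demo by chaining the stated constraints.

the client call, the design review, the onboarding, the post-mortem, the retro, the standup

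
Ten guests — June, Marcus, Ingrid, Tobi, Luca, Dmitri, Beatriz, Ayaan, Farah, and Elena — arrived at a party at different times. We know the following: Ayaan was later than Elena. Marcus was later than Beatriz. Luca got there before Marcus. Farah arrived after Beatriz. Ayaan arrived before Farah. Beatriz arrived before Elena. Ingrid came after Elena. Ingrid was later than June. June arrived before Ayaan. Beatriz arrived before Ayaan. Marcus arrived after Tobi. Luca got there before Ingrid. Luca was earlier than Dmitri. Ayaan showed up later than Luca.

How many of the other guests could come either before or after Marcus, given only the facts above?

6

Forced before Marcus: Beatriz, Luca, and Tobi.
That leaves Ayaan, Dmitri, Elena, Farah, Ingrid, and June with no forced order relative to Marcus — 6.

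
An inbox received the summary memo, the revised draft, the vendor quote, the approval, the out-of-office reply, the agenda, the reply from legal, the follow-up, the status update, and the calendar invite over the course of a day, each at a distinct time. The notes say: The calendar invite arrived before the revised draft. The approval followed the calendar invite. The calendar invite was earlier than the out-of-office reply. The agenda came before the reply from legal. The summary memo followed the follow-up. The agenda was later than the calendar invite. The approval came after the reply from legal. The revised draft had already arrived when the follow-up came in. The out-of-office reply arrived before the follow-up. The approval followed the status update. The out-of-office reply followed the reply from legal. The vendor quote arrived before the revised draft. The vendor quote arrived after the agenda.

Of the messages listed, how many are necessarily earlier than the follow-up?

6

Directly stated before the follow-up: the out-of-office reply and the revised draft.
The agenda reaches the follow-up via the agenda → the vendor quote → the revised draft → the follow-up.
The calendar invite reaches the follow-up via the calendar invite → the revised draft → the follow-up.
The reply from legal reaches the follow-up via the reply from legal → the out-of-office reply → the follow-up.
Likewise the vendor quote reaches the follow-up by chaining the stated constraints.
No chain forces the status update (or any of the others) ahead of the follow-up.
That's the agenda, the calendar invite, the out-of-office reply, the reply from legal, the revised draft, and the vendor quote — 6 in all.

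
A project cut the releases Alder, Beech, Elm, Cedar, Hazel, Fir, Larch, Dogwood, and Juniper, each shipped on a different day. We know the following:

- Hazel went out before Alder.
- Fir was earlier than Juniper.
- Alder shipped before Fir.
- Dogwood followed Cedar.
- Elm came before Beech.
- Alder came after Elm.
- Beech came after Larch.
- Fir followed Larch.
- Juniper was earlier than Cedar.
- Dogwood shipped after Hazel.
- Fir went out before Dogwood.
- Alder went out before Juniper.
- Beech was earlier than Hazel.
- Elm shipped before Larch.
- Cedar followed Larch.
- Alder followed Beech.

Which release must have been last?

Dogwood

Every other release has a chain of constraints placing it before Dogwood, so Dogwood is last.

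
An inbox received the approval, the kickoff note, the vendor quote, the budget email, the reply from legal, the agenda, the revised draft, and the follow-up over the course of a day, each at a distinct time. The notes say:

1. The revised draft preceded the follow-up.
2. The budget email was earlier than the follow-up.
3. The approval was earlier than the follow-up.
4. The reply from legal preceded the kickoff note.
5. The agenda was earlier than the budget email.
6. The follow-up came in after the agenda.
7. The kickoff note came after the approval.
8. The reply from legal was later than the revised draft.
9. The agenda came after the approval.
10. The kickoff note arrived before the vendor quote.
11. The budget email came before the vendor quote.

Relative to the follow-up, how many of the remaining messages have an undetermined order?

3

Forced before the follow-up: the agenda, the approval, the budget email, and the revised draft.
That leaves the kickoff note, the reply from legal, and the vendor quote with no forced order relative to the follow-up — 3.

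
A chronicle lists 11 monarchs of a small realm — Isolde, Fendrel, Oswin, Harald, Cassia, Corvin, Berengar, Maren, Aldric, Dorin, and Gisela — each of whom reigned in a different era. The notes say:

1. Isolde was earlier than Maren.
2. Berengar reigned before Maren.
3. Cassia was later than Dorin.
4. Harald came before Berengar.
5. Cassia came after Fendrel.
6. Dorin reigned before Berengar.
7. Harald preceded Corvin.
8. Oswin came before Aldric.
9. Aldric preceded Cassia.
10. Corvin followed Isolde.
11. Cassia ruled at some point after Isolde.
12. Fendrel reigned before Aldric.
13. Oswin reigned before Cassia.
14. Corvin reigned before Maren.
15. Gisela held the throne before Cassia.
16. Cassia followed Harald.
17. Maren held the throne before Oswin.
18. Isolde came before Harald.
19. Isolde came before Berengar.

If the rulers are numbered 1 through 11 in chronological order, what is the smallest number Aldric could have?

Berengar, Corvin, Dorin, Fendrel, Harald, Isolde, Maren, and Oswin must all come before Aldric — 8 forced predecessors.
Nothing else is forced ahead of Aldric, so their earliest slot is position 8 + 1 = 9.

9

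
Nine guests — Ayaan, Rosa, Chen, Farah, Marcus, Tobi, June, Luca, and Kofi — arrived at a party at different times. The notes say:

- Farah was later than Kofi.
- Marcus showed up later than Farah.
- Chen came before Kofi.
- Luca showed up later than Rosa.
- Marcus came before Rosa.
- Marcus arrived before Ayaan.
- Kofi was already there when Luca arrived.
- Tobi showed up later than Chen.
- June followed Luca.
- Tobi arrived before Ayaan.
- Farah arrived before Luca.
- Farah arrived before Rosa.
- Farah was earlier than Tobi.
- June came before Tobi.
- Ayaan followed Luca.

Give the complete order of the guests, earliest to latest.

The constraints fix every adjacent pair, so only one ordering works:
Chen → Kofi → Farah → Marcus → Rosa → Luca → June → Tobi → Ayaan.

Chen, Kofi, Farah, Marcus, Rosa, Luca, June, Tobi, Ayaan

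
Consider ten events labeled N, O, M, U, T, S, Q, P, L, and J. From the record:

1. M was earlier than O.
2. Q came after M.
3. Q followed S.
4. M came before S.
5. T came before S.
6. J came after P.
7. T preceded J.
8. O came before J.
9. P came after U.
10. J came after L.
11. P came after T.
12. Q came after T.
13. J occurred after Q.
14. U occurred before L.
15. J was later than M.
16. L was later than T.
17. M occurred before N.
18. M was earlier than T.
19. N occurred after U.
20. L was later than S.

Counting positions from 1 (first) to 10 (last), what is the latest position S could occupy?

7

S must come before J, L, and Q — 3 events forced after it.
Everything else can be placed before S in some valid order, so S can sit as late as position 10 − 3 = 7.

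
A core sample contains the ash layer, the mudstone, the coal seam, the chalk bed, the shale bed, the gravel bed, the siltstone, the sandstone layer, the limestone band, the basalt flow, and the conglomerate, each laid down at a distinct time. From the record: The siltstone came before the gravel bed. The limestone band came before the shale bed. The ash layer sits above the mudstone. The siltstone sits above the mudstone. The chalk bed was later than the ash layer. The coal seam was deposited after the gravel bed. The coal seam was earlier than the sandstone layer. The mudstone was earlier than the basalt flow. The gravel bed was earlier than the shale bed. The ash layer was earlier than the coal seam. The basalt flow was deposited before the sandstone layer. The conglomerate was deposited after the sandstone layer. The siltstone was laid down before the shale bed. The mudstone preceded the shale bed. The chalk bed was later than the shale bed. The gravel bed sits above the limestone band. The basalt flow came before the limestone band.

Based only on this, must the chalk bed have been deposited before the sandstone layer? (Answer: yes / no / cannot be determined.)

No chain of stated constraints runs from the chalk bed to the sandstone layer, and none runs from the sandstone layer to the chalk bed either.
So the relative order of the chalk bed and the sandstone layer is not fixed by the given facts.

cannot be determined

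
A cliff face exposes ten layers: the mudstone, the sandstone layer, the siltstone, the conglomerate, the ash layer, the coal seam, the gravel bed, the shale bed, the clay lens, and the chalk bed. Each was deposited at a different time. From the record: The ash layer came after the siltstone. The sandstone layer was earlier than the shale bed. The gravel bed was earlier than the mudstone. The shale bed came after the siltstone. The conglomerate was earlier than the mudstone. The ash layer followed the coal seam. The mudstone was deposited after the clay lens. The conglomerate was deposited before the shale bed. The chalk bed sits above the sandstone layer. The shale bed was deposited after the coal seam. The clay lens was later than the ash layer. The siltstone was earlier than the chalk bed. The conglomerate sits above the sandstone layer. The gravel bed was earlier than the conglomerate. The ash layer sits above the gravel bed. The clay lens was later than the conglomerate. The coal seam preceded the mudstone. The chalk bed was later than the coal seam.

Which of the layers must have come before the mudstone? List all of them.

Directly stated before the mudstone: the clay lens, the coal seam, the conglomerate, and the gravel bed.
The ash layer reaches the mudstone via the ash layer → the clay lens → the mudstone.
The sandstone layer reaches the mudstone via the sandstone layer → the conglomerate → the mudstone.
The siltstone reaches the mudstone via the siltstone → the ash layer → the clay lens → the mudstone.

the ash layer, the clay lens, the coal seam, the conglomerate, the gravel bed, the sandstone layer, the siltstone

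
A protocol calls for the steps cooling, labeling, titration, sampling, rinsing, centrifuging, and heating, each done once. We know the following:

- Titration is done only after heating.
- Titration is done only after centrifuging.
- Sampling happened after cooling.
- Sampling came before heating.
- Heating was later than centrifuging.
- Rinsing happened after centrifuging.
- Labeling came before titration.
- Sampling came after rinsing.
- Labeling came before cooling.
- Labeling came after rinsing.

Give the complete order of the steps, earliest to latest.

centrifuging, rinsing, labeling, cooling, sampling, heating, titration

The constraints fix every adjacent pair, so only one ordering works:
centrifuging → rinsing → labeling → cooling → sampling → heating → titration.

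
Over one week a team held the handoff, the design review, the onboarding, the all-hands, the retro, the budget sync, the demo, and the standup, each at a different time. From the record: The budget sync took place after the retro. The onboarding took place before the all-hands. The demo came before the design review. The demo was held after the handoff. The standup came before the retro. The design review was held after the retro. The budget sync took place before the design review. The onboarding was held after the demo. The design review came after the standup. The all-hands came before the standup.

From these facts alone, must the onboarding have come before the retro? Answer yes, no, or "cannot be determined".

Chain the constraints: the onboarding → the all-hands → the standup → the retro. Each link is directly stated, so the onboarding comes before the retro.

yes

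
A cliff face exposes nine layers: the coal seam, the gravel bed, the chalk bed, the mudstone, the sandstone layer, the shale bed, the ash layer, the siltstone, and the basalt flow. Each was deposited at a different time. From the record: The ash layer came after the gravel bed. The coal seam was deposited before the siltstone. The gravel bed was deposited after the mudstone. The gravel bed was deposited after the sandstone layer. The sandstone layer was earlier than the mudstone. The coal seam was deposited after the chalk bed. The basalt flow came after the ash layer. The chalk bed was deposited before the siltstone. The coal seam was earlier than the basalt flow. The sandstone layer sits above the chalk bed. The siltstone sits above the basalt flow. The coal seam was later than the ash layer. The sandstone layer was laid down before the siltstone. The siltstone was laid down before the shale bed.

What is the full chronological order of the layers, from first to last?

The constraints fix every adjacent pair, so only one ordering works:
the chalk bed → the sandstone layer → the mudstone → the gravel bed → the ash layer → the coal seam → the basalt flow → the siltstone → the shale bed.

the chalk bed, the sandstone layer, the mudstone, the gravel bed, the ash layer, the coal seam, the basalt flow, the siltstone, the shale bed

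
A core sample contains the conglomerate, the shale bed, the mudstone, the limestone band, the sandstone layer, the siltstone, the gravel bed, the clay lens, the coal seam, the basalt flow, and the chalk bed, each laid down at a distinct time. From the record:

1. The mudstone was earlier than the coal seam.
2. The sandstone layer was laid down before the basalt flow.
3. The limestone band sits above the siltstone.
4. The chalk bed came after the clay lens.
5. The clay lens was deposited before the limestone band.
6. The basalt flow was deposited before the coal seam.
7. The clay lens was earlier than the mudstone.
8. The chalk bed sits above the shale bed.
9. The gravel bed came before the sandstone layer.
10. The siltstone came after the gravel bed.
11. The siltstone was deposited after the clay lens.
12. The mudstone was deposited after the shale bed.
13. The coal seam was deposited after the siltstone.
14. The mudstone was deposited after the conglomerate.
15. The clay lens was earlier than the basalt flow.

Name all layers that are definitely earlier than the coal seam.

Directly stated before the coal seam: the basalt flow, the mudstone, and the siltstone.
The clay lens reaches the coal seam via the clay lens → the siltstone → the coal seam.
The conglomerate reaches the coal seam via the conglomerate → the mudstone → the coal seam.
The gravel bed reaches the coal seam via the gravel bed → the siltstone → the coal seam.
Likewise the sandstone layer and the shale bed each reach the coal seam by chaining the stated constraints.
No chain forces the limestone band (or any of the others) ahead of the coal seam.

the basalt flow, the clay lens, the conglomerate, the gravel bed, the mudstone, the sandstone layer, the shale bed, the siltstone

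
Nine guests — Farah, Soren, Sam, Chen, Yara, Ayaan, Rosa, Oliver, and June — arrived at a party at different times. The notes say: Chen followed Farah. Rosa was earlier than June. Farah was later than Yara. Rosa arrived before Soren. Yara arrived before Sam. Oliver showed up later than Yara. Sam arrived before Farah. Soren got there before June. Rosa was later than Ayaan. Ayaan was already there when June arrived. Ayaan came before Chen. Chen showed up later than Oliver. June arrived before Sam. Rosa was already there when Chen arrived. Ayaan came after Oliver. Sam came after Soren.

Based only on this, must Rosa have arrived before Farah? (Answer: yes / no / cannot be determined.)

Chain the constraints: Rosa → June → Sam → Farah. Each link is directly stated, so Rosa comes before Farah.

yes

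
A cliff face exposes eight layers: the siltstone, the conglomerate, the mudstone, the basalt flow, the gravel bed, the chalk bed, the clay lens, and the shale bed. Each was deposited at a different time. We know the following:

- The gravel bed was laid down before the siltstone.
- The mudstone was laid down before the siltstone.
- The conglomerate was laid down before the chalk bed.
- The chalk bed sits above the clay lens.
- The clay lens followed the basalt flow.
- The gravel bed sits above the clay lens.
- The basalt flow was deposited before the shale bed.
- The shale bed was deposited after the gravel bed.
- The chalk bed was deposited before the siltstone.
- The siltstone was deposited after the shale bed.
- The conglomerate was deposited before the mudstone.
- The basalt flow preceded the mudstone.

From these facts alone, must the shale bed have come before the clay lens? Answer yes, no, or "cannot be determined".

no

Tracing the constraints gives the clay lens → the gravel bed → the shale bed, so the clay lens must come before the shale bed.
That means the shale bed cannot be before the clay lens.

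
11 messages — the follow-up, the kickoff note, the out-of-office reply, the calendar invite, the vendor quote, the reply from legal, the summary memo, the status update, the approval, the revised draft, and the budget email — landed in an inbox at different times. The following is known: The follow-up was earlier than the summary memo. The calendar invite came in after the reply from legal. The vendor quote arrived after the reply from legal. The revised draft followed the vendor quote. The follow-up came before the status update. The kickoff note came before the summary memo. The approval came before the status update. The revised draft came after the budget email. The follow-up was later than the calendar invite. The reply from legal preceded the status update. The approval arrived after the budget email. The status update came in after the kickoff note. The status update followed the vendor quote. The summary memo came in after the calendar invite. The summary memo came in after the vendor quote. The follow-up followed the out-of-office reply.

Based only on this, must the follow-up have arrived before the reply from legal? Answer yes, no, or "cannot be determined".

no

Tracing the constraints gives the reply from legal → the calendar invite → the follow-up, so the reply from legal must come before the follow-up.
That means the follow-up cannot be before the reply from legal.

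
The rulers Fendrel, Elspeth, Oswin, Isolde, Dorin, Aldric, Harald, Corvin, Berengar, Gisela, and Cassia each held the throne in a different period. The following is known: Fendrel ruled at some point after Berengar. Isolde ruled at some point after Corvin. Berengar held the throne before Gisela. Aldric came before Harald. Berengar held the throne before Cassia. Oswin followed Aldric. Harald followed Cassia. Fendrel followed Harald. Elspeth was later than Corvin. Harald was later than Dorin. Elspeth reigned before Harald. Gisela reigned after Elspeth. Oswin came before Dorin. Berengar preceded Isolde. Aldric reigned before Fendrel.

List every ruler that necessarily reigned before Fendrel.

Aldric, Berengar, Cassia, Corvin, Dorin, Elspeth, Harald, Oswin

Directly stated before Fendrel: Aldric, Berengar, and Harald.
Cassia reaches Fendrel via Cassia → Harald → Fendrel.
Corvin reaches Fendrel via Corvin → Elspeth → Harald → Fendrel.
Dorin reaches Fendrel via Dorin → Harald → Fendrel.
Likewise Elspeth and Oswin each reach Fendrel by chaining the stated constraints.
No chain forces Gisela (or any of the others) ahead of Fendrel.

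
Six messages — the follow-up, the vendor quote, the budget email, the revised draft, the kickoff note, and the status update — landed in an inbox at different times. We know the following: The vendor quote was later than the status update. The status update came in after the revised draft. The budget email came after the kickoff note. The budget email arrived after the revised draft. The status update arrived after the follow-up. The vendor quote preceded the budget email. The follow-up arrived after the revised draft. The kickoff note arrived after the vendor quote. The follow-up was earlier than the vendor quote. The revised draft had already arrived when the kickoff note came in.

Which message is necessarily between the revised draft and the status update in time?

Tracing the constraints gives the revised draft → the follow-up → the status update, so the follow-up sits after the revised draft and before the status update.
No other message is forced both after the revised draft and before the status update.

the follow-up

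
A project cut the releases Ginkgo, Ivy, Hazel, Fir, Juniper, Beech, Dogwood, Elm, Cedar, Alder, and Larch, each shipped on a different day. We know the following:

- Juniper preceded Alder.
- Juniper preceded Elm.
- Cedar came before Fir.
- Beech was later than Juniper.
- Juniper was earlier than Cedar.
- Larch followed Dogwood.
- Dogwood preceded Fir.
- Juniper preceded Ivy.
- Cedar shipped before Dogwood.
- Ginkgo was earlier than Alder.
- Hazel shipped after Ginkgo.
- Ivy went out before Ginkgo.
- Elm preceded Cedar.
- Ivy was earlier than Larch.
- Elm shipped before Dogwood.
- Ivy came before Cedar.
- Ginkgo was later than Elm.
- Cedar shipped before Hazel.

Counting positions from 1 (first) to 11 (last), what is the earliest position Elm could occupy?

Juniper must come before Elm — 1 forced predecessor.
Nothing else is forced ahead of Elm, so its earliest slot is position 1 + 1 = 2.

2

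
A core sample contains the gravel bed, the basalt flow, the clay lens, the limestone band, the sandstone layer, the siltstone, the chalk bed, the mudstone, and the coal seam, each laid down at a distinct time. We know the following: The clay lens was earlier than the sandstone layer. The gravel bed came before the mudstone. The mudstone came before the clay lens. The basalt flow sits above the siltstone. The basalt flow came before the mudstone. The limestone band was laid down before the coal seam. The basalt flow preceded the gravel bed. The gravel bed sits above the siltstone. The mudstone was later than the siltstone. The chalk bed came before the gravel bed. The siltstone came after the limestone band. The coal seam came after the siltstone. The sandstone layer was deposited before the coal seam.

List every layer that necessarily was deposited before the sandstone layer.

Directly stated before the sandstone layer: the clay lens.
The basalt flow reaches the sandstone layer via the basalt flow → the mudstone → the clay lens → the sandstone layer.
The chalk bed reaches the sandstone layer via the chalk bed → the gravel bed → the mudstone → the clay lens → the sandstone layer.
The gravel bed reaches the sandstone layer via the gravel bed → the mudstone → the clay lens → the sandstone layer.
Likewise the limestone band, the mudstone, and the siltstone each reach the sandstone layer by chaining the stated constraints.
No chain forces the coal seam ahead of the sandstone layer.

the basalt flow, the chalk bed, the clay lens, the gravel bed, the limestone band, the mudstone, the siltstone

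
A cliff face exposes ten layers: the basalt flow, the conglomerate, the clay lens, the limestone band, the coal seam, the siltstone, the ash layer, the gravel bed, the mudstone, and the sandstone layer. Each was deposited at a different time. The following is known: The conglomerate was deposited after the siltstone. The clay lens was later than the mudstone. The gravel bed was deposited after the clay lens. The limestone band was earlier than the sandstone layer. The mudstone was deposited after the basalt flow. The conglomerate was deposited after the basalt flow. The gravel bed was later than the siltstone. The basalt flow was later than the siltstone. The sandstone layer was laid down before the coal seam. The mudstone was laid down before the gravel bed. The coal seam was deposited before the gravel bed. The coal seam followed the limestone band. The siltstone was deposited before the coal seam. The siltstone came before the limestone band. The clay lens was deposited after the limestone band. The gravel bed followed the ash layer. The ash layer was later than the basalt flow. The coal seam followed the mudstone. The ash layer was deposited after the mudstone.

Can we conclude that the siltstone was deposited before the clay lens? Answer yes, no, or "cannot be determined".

Chain the constraints: the siltstone → the limestone band → the clay lens. Each link is directly stated, so the siltstone comes before the clay lens.

yes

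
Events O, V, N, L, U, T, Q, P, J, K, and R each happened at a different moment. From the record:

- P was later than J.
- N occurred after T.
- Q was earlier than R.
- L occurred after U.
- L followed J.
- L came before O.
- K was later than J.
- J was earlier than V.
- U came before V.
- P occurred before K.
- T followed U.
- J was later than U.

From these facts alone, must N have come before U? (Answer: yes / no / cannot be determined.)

no

Tracing the constraints gives U → T → N, so U must come before N.
That means N cannot be before U.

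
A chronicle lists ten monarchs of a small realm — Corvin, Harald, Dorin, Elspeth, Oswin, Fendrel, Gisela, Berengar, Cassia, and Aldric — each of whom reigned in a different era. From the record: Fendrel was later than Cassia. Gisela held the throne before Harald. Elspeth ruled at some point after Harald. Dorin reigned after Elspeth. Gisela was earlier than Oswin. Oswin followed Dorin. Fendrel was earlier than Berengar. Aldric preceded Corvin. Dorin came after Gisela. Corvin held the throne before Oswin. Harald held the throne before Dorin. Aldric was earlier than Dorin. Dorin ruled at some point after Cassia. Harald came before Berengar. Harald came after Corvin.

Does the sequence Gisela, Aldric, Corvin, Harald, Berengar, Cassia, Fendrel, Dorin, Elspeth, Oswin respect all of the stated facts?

no

The constraints require Fendrel before Berengar, but in the proposed sequence Berengar appears ahead of Fendrel. That one violation is enough.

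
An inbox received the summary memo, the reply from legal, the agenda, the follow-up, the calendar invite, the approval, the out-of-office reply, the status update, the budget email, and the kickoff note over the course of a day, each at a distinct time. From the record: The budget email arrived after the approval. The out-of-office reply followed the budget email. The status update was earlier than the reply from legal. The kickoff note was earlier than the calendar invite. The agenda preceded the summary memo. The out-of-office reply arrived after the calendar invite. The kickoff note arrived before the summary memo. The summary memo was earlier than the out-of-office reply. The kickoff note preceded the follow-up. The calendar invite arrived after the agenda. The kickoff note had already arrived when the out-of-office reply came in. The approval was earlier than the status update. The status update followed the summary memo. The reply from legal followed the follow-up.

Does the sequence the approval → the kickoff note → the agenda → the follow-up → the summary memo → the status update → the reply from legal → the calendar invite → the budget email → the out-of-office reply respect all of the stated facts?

yes

Check each stated constraint against the proposed order — e.g. the kickoff note is ahead of the out-of-office reply; the approval is ahead of the budget email. Every pair is in the required order; nothing is violated.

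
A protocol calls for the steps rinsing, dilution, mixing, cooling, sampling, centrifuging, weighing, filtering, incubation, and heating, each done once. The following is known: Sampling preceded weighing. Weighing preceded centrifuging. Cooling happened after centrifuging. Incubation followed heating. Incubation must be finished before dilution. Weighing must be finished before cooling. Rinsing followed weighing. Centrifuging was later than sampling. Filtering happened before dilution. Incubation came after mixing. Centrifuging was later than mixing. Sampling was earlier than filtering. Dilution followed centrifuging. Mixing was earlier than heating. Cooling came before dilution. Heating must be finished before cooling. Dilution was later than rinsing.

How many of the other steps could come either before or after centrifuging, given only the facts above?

4

Forced before centrifuging: mixing, sampling, and weighing; forced after centrifuging: cooling and dilution.
That leaves filtering, heating, incubation, and rinsing with no forced order relative to centrifuging — 4.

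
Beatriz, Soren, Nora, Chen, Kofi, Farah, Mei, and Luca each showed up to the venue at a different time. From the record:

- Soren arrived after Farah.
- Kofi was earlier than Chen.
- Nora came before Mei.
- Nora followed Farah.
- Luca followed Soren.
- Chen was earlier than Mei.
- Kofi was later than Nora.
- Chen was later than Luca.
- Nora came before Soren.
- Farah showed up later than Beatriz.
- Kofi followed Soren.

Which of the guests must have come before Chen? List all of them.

Beatriz, Farah, Kofi, Luca, Nora, Soren

Directly stated before Chen: Kofi and Luca.
Beatriz reaches Chen via Beatriz → Farah → Nora → Kofi → Chen.
Farah reaches Chen via Farah → Nora → Kofi → Chen.
Nora reaches Chen via Nora → Kofi → Chen.
Likewise Soren reaches Chen by chaining the stated constraints.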